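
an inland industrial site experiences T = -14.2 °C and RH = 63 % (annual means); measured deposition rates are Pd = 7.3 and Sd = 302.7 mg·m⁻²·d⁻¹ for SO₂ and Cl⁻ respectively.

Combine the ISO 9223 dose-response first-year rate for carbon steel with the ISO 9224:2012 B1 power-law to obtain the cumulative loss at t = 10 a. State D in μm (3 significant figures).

carbon steel: f(T) = +0.150·(T−10) [T≤10 °C] = -3.6300
  Pd branch = 1.77·Pd^0.52·e^(0.02·RH+f) = 0.4652 μm/a
  Cl⁻ term: 0.102·302.7^0.62·exp(0.033·63+0.04·-14.2) = 15.96
  r_corr = 0.4652 + 15.96 = 16.43 μm/a
Power-law: D(10) = r_corr · 10^0.523
  D(10) = 16.43 × 10^0.523 = 16.43 × 3.334 = 54.77 μm

D(10) = 54.8 μm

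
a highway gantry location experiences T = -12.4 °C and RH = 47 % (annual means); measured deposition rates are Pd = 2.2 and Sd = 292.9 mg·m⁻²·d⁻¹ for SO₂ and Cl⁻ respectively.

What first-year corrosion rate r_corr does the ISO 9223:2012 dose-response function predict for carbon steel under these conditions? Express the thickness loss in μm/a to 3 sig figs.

r_corr = 10.1 μm/a

carbon steel: T≤10 °C ⇒ hinge +0.150·(-12.4−10) = -3.3600
  SO₂ term: 1.77·2.2^0.52·exp(0.02·47-3.3600) = 0.2372
  Cl⁻ term: 0.102·292.9^0.62·exp(0.033·47+0.04·-12.4) = 9.912
  sum: 0.2372 + 9.912 → r_corr = 10.15 μm/a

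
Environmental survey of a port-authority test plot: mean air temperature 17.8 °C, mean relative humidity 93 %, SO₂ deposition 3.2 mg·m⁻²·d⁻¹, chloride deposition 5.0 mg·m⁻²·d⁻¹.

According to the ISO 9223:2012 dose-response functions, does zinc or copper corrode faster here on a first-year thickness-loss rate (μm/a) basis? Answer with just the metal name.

copper

zinc: T>10 °C ⇒ hinge -0.071·(17.8−10) = -0.5538
  Pd branch = 0.0129·Pd^0.44·e^(0.046·RH+f) = 0.8918 μm/a
  Sd branch = 0.0175·Sd^0.57·e^(0.008·RH+0.085·T) = 0.4185 μm/a
  sum: 0.8918 + 0.4185 → r_corr = 1.31 μm/a
copper: f(T) = -0.080·(T−10) [T>10 °C] = -0.6240
  SO₂ term: 0.0053·3.2^0.26·exp(0.059·93-0.6240) = 0.9281
  Cl⁻ term: 0.01025·5.0^0.27·exp(0.036·93+0.049·17.8) = 1.077
  r_corr = 0.9281 + 1.077 = 2.005 μm/a
Ordering by μm/a: copper (2.01) > zinc (1.31)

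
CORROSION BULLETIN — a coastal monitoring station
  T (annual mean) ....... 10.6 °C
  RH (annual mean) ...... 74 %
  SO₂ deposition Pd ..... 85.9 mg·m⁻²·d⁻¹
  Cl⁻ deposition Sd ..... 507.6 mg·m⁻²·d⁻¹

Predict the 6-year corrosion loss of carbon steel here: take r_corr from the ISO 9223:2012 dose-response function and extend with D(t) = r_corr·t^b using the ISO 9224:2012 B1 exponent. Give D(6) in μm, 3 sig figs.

carbon steel: temperature factor f = -0.054·(0.6) = -0.0324
  Pd branch = 1.77·Pd^0.52·e^(0.02·RH+f) = 76.27 μm/a
  Cl⁻ term: 0.102·507.6^0.62·exp(0.033·74+0.04·10.6) = 85.25
  sum: 76.27 + 85.25 → r_corr = 161.5 μm/a
Long-term exponent b (ISO 9224 Table 2, B1) = 0.523
  D(6) = 161.5 × 6^0.523 = 161.5 × 2.553 = 412.3 μm

D(6) = 412 μm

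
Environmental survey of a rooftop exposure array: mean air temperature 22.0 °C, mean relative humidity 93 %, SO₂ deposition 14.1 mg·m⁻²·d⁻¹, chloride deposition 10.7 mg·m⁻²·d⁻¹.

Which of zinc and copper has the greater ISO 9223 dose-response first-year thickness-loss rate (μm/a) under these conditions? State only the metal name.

zinc: T>10 °C ⇒ hinge -0.071·(22.0−10) = -0.8520
  sulphur-dioxide contribution → 1.271 μm/a
  chloride contribution → 0.9226 μm/a
  total first-year rate 2.194 μm/a
copper: f(T) = -0.080·(T−10) [T>10 °C] = -0.9600
  sulphur-dioxide contribution → 0.9753 μm/a
  chloride contribution → 1.625 μm/a
  total first-year rate 2.6 μm/a
Ordering by μm/a: copper (2.6) > zinc (2.19)

copper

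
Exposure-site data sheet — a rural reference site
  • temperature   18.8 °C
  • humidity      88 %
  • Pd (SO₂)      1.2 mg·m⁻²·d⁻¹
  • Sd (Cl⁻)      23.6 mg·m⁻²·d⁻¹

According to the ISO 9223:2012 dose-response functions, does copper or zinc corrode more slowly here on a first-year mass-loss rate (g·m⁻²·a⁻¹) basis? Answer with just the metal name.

copper: T>10 °C ⇒ hinge -0.080·(18.8−10) = -0.7040
  SO₂ term: 0.0053·1.2^0.26·exp(0.059·88-0.7040) = 0.4943
  Cl⁻ term: 0.01025·23.6^0.27·exp(0.036·88+0.049·18.8) = 1.437
  r_corr = 0.4943 + 1.437 = 1.931 μm/a
  mass loss = 1.931 μm/a × 8.96 g/cm³ = 17.3 g·m⁻²·a⁻¹
zinc: T>10 °C ⇒ hinge -0.071·(18.8−10) = -0.6248
  Pd branch = 0.0129·Pd^0.44·e^(0.046·RH+f) = 0.4287 μm/a
  Cl⁻ term: 0.0175·23.6^0.57·exp(0.008·88+0.085·18.8) = 1.06
  sum: 0.4287 + 1.06 → r_corr = 1.489 μm/a
  mass loss = 1.489 μm/a × 7.14 g/cm³ = 10.63 g·m⁻²·a⁻¹
Ordering by g·m⁻²·a⁻¹: copper (17.3) > zinc (10.6)

zinc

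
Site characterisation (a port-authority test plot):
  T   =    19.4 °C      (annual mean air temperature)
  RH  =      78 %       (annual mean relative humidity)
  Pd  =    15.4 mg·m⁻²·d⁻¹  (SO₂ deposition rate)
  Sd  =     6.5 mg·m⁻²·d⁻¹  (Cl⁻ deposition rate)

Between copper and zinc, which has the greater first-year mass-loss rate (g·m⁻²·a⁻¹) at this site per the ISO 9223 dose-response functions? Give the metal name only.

copper

copper: temperature factor f = -0.080·(9.4) = -0.7520
  SO₂ term: 0.0053·15.4^0.26·exp(0.059·78-0.7520) = 0.5071
  Cl⁻ term: 0.01025·6.5^0.27·exp(0.036·78+0.049·19.4) = 0.7287
  r_corr = 0.5071 + 0.7287 = 1.236 μm/a
  mass loss = 1.236 μm/a × 8.96 g/cm³ = 11.07 g·m⁻²·a⁻¹
zinc: T>10 °C ⇒ hinge -0.071·(19.4−10) = -0.6674
  SO₂ term: 0.0129·15.4^0.44·exp(0.046·78-0.6674) = 0.7971
  Sd branch = 0.0175·Sd^0.57·e^(0.008·RH+0.085·T) = 0.4938 μm/a
  sum: 0.7971 + 0.4938 → r_corr = 1.291 μm/a
  mass loss = 1.291 μm/a × 7.14 g/cm³ = 9.217 g·m⁻²·a⁻¹
Ordering by g·m⁻²·a⁻¹: copper (11.1) > zinc (9.22)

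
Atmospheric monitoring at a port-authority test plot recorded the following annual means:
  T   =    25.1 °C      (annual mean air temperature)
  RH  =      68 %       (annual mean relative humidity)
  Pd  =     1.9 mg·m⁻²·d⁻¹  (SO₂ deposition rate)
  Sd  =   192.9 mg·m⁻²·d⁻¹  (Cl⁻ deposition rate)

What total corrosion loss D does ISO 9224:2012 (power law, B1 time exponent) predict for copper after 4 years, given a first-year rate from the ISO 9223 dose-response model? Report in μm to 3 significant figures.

D(4) = 4.49 μm

copper: T>10 °C ⇒ hinge -0.080·(25.1−10) = -1.2080
  SO₂ term: 0.0053·1.9^0.26·exp(0.059·68-1.2080) = 0.1034
  Sd branch = 0.01025·Sd^0.27·e^(0.036·RH+0.049·T) = 1.679 μm/a
  r_corr = 0.1034 + 1.679 = 1.782 μm/a
ISO 9224: D(t) = r_corr · t^b with b = 0.667 (copper, B1)
  D(4) = 1.782 × 4^0.667 = 1.782 × 2.521 = 4.493 μm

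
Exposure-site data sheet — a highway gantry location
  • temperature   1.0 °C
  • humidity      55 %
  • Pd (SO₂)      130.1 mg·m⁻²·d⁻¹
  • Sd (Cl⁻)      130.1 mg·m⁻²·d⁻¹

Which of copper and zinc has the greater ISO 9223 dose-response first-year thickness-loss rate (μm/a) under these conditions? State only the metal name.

zinc

copper: T≤10 °C ⇒ hinge +0.126·(1.0−10) = -1.1340
  SO₂ term: 0.0053·130.1^0.26·exp(0.059·55-1.1340) = 0.1552
  Cl⁻ term: 0.01025·130.1^0.27·exp(0.036·55+0.049·1.0) = 0.2902
  r_corr = 0.1552 + 0.2902 = 0.4454 μm/a
zinc: temperature factor f = +0.038·(-9.0) = -0.3420
  Pd branch = 0.0129·Pd^0.44·e^(0.046·RH+f) = 0.9797 μm/a
  Cl⁻ term: 0.0175·130.1^0.57·exp(0.008·55+0.085·1.0) = 0.4744
  sum: 0.9797 + 0.4744 → r_corr = 1.454 μm/a
Ordering by μm/a: zinc (1.45) > copper (0.445)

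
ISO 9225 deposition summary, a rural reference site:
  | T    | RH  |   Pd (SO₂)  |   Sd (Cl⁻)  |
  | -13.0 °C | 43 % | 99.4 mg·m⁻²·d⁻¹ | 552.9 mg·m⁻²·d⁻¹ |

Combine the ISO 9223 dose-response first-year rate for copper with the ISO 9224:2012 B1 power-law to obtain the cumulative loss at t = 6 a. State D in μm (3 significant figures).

copper: temperature factor f = +0.126·(-23.0) = -2.8980
  Pd branch = 0.0053·Pd^0.26·e^(0.059·RH+f) = 0.01221 μm/a
  Sd branch = 0.01025·Sd^0.27·e^(0.036·RH+0.049·T) = 0.1402 μm/a
  sum: 0.01221 + 0.1402 → r_corr = 0.1525 μm/a
Power-law: D(6) = r_corr · 6^0.667
  D(6) = 0.1525 × 6^0.667 = 0.1525 × 3.304 = 0.5037 μm

D(6) = 0.504 μm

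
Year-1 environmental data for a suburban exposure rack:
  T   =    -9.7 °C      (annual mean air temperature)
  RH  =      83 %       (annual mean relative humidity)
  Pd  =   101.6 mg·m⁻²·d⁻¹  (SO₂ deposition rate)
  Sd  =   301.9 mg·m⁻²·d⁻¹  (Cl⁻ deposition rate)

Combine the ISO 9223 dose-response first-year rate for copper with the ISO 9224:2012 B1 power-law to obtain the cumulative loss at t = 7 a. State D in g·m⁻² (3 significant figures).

D(7) = 25.9 g·m⁻²

copper: T≤10 °C ⇒ hinge +0.126·(-9.7−10) = -2.4822
  Pd branch = 0.0053·Pd^0.26·e^(0.059·RH+f) = 0.1972 μm/a
  Sd branch = 0.01025·Sd^0.27·e^(0.036·RH+0.049·T) = 0.5909 μm/a
  sum: 0.1972 + 0.5909 → r_corr = 0.7881 μm/a
Power-law: D(7) = r_corr · 7^0.667
  D(7) = 0.7881 × 7^0.667 = 0.7881 × 3.662 = 2.886 μm
  Mass loss = 2.886 μm × 8.96 g/cm³ = 25.86 g·m⁻²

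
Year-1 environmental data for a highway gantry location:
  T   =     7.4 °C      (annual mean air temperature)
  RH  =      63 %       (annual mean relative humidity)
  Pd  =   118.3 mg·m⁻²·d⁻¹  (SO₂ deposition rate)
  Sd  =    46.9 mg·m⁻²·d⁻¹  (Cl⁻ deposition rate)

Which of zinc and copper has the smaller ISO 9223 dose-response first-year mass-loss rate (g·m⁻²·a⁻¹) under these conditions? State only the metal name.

zinc: temperature factor f = +0.038·(-2.6) = -0.0988
  Pd branch = 0.0129·Pd^0.44·e^(0.046·RH+f) = 1.731 μm/a
  Sd branch = 0.0175·Sd^0.57·e^(0.008·RH+0.085·T) = 0.4871 μm/a
  sum: 1.731 + 0.4871 → r_corr = 2.218 μm/a
  mass loss = 2.218 μm/a × 7.14 g/cm³ = 15.84 g·m⁻²·a⁻¹
copper: temperature factor f = +0.126·(-2.6) = -0.3276
  Pd branch = 0.0053·Pd^0.26·e^(0.059·RH+f) = 0.5436 μm/a
  Cl⁻ term: 0.01025·46.9^0.27·exp(0.036·63+0.049·7.4) = 0.4022
  sum: 0.5436 + 0.4022 → r_corr = 0.9457 μm/a
  mass loss = 0.9457 μm/a × 8.96 g/cm³ = 8.474 g·m⁻²·a⁻¹
Ordering by g·m⁻²·a⁻¹: zinc (15.8) > copper (8.47)

copper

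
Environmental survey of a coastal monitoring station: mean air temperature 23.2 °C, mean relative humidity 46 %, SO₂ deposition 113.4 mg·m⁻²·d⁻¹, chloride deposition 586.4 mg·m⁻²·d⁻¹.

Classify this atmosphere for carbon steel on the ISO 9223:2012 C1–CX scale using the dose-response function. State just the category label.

carbon steel: T>10 °C ⇒ hinge -0.054·(23.2−10) = -0.7128
  sulphur-dioxide contribution → 25.49 μm/a
  chloride contribution → 61.26 μm/a
  total first-year rate 86.75 μm/a
ISO 9223 Table 2 (carbon steel): 80 < 86.7 ≤ 200 μm/a ⇒ C5

C5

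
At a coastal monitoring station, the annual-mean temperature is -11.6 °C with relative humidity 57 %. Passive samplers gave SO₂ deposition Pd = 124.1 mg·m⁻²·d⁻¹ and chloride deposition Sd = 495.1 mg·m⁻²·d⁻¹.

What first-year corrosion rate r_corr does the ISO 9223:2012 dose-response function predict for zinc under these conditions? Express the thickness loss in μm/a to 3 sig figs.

zinc: T≤10 °C ⇒ hinge +0.038·(-11.6−10) = -0.8208
  Pd branch = 0.0129·Pd^0.44·e^(0.046·RH+f) = 0.6518 μm/a
  Cl⁻ term: 0.0175·495.1^0.57·exp(0.008·57+0.085·-11.6) = 0.3539
  sum: 0.6518 + 0.3539 → r_corr = 1.006 μm/a

r_corr = 1.01 μm/a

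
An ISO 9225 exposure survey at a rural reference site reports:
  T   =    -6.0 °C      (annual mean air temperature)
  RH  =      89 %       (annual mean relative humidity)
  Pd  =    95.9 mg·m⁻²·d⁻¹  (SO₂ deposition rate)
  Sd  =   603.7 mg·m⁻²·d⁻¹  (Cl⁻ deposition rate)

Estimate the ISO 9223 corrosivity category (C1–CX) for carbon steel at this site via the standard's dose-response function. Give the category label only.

C5

carbon steel: T≤10 °C ⇒ hinge +0.150·(-6.0−10) = -2.4000
  Pd branch = 1.77·Pd^0.52·e^(0.02·RH+f) = 10.22 μm/a
  Cl⁻ term: 0.102·603.7^0.62·exp(0.033·89+0.04·-6.0) = 80.17
  sum: 10.22 + 80.17 → r_corr = 90.38 μm/a
ISO 9223 Table 2 (carbon steel): 80 < 90.4 ≤ 200 μm/a ⇒ C5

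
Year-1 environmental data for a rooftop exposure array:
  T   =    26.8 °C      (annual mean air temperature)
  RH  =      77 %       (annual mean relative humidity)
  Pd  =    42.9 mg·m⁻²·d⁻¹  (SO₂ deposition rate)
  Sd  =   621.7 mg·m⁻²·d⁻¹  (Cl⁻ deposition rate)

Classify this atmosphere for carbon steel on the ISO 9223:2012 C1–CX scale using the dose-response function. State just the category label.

CX

carbon steel: f(T) = -0.054·(T−10) [T>10 °C] = -0.9072
  Pd branch = 1.77·Pd^0.52·e^(0.02·RH+f) = 23.53 μm/a
  Sd branch = 0.102·Sd^0.62·e^(0.033·RH+0.04·T) = 204 μm/a
  r_corr = 23.53 + 204 = 227.6 μm/a
228 μm/a falls in (200, 700] for carbon steel → category CX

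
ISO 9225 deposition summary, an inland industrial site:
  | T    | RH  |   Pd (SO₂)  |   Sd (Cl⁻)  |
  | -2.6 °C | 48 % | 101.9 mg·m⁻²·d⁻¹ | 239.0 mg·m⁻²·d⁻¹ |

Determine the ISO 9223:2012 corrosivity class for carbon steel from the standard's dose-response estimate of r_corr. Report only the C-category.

carbon steel: f(T) = +0.150·(T−10) [T≤10 °C] = -1.8900
  SO₂ term: 1.77·101.9^0.52·exp(0.02·48-1.8900) = 7.733
  Sd branch = 0.102·Sd^0.62·e^(0.033·RH+0.04·T) = 13.36 μm/a
  sum: 7.733 + 13.36 → r_corr = 21.1 μm/a
21.1 μm/a falls in (1.3, 25] for carbon steel → category C2

C2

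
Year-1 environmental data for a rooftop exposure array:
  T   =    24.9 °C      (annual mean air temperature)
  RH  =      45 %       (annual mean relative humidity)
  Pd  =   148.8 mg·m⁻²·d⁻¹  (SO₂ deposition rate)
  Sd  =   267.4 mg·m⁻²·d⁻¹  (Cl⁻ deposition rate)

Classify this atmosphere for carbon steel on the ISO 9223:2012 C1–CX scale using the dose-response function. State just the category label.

C4

carbon steel: f(T) = -0.054·(T−10) [T>10 °C] = -0.8046
  sulphur-dioxide contribution → 26.25 μm/a
  chloride contribution → 38.99 μm/a
  ⇒ r_corr(carbon steel) = 65.24 μm/a
65.2 μm/a falls in (50, 80] for carbon steel → category C4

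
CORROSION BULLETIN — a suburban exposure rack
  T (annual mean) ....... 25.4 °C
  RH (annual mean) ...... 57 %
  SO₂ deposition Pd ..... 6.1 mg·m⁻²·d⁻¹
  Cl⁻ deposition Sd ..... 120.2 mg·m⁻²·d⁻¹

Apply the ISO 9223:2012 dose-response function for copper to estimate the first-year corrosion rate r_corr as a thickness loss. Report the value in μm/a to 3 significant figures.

copper: f(T) = -0.080·(T−10) [T>10 °C] = -1.2320
  SO₂ term: 0.0053·6.1^0.26·exp(0.059·57-1.2320) = 0.07144
  Cl⁻ term: 0.01025·120.2^0.27·exp(0.036·57+0.049·25.4) = 1.009
  r_corr = 0.07144 + 1.009 = 1.081 μm/a

r_corr = 1.08 μm/a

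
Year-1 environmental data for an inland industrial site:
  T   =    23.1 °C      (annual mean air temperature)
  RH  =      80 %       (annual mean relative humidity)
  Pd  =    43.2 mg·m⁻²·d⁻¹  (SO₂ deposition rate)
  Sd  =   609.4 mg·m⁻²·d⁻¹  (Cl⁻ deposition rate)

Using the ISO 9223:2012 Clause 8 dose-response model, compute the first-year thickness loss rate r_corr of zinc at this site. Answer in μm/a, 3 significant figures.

zinc: temperature factor f = -0.071·(13.1) = -0.9301
  Pd branch = 0.0129·Pd^0.44·e^(0.046·RH+f) = 1.058 μm/a
  Cl⁻ term: 0.0175·609.4^0.57·exp(0.008·80+0.085·23.1) = 9.144
  sum: 1.058 + 9.144 → r_corr = 10.2 μm/a

r_corr = 10.2 μm/a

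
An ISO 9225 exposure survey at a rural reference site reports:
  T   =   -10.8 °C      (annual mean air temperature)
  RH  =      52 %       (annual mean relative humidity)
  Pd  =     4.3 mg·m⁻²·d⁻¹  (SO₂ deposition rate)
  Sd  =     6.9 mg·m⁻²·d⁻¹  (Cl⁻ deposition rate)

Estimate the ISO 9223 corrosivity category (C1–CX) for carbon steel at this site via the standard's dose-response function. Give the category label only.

C2

carbon steel: temperature factor f = +0.150·(-20.8) = -3.1200
  sulphur-dioxide contribution → 0.4721 μm/a
  chloride contribution → 1.22 μm/a
  ⇒ r_corr(carbon steel) = 1.692 μm/a
1.69 μm/a falls in (1.3, 25] for carbon steel → category C2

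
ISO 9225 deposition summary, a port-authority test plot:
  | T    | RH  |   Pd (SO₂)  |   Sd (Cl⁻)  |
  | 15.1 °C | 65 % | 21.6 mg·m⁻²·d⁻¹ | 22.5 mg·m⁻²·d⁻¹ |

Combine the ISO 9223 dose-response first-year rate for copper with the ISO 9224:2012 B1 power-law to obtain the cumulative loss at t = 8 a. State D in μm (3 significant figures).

D(8) = 3.52 μm

copper: f(T) = -0.080·(T−10) [T>10 °C] = -0.4080
  SO₂ term: 0.0053·21.6^0.26·exp(0.059·65-0.4080) = 0.3627
  Cl⁻ term: 0.01025·22.5^0.27·exp(0.036·65+0.049·15.1) = 0.5169
  r_corr = 0.3627 + 0.5169 = 0.8796 μm/a
Long-term exponent b (ISO 9224 Table 2, B1) = 0.667
  D(8) = 0.8796 × 8^0.667 = 0.8796 × 4.003 = 3.521 μm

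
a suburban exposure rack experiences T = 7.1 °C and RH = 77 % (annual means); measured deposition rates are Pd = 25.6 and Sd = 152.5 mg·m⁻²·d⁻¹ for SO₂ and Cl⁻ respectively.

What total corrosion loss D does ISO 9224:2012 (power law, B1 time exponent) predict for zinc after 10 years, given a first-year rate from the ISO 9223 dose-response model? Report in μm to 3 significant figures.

zinc: T≤10 °C ⇒ hinge +0.038·(7.1−10) = -0.1102
  sulphur-dioxide contribution → 1.662 μm/a
  chloride contribution → 1.04 μm/a
  total first-year rate 2.702 μm/a
Power-law: D(10) = r_corr · 10^0.813
  D(10) = 2.702 × 10^0.813 = 2.702 × 6.501 = 17.57 μm

D(10) = 17.6 μm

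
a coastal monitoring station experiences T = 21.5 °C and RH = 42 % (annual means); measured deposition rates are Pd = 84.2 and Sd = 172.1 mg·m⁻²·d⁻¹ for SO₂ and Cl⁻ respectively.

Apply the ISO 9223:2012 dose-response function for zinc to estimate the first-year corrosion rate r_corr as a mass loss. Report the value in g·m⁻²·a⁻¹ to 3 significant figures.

r_corr = 22.4 g·m⁻²·a⁻¹

zinc: T>10 °C ⇒ hinge -0.071·(21.5−10) = -0.8165
  Pd branch = 0.0129·Pd^0.44·e^(0.046·RH+f) = 0.2768 μm/a
  Sd branch = 0.0175·Sd^0.57·e^(0.008·RH+0.085·T) = 2.864 μm/a
  sum: 0.2768 + 2.864 → r_corr = 3.141 μm/a
Convert to mass loss: 3.141 μm/a × 7.14 g/cm³ = 22.43 g·m⁻²·a⁻¹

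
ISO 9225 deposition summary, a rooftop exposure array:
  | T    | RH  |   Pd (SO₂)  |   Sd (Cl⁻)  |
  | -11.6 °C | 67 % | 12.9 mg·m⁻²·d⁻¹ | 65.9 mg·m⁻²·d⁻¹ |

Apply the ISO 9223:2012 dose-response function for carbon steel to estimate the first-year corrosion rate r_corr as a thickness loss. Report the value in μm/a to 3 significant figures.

r_corr = 8.85 μm/a

carbon steel: f(T) = +0.150·(T−10) [T≤10 °C] = -3.2400
  Pd branch = 1.77·Pd^0.52·e^(0.02·RH+f) = 1.001 μm/a
  Sd branch = 0.102·Sd^0.62·e^(0.033·RH+0.04·T) = 7.853 μm/a
  sum: 1.001 + 7.853 → r_corr = 8.853 μm/a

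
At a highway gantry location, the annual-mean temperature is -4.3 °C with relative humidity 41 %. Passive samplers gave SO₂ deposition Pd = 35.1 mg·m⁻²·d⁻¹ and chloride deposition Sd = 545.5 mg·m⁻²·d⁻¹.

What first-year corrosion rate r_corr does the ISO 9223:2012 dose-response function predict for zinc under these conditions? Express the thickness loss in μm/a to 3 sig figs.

zinc: temperature factor f = +0.038·(-14.3) = -0.5434
  sulphur-dioxide contribution → 0.2364 μm/a
  chloride contribution → 0.612 μm/a
  ⇒ r_corr(zinc) = 0.8483 μm/a

r_corr = 0.848 μm/a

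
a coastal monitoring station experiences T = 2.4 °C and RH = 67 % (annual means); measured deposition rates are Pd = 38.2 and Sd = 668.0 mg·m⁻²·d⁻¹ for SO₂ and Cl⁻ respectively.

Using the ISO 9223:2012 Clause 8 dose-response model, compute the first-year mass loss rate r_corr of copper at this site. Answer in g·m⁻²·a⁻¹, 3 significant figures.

copper: temperature factor f = +0.126·(-7.6) = -0.9576
  SO₂ term: 0.0053·38.2^0.26·exp(0.059·67-0.9576) = 0.2732
  Cl⁻ term: 0.01025·668.0^0.27·exp(0.036·67+0.049·2.4) = 0.7447
  r_corr = 0.2732 + 0.7447 = 1.018 μm/a
Convert to mass loss: 1.018 μm/a × 8.96 g/cm³ = 9.121 g·m⁻²·a⁻¹

r_corr = 9.12 g·m⁻²·a⁻¹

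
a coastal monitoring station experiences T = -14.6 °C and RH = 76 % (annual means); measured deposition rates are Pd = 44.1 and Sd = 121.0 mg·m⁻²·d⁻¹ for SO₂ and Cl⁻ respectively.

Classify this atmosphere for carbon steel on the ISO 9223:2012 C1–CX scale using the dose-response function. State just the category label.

carbon steel: f(T) = +0.150·(T−10) [T≤10 °C] = -3.6900
  Pd branch = 1.77·Pd^0.52·e^(0.02·RH+f) = 1.448 μm/a
  Cl⁻ term: 0.102·121.0^0.62·exp(0.033·76+0.04·-14.6) = 13.66
  r_corr = 1.448 + 13.66 = 15.11 μm/a
ISO 9223 Table 2 (carbon steel): 1.3 < 15.1 ≤ 25 μm/a ⇒ C2

C2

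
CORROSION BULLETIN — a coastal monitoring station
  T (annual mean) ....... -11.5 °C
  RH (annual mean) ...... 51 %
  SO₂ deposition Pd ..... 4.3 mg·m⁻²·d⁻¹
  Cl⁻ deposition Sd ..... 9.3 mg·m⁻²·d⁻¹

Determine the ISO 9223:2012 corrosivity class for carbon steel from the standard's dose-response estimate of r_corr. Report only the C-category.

carbon steel: f(T) = +0.150·(T−10) [T≤10 °C] = -3.2250
  sulphur-dioxide contribution → 0.4166 μm/a
  chloride contribution → 1.381 μm/a
  total first-year rate 1.798 μm/a
1.8 μm/a falls in (1.3, 25] for carbon steel → category C2

C2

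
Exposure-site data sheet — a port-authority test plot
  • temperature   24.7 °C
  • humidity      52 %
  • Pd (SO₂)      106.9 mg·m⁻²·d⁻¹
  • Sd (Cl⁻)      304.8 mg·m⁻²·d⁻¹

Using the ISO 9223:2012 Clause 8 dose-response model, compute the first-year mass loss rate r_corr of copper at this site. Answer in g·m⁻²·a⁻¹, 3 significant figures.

copper: T>10 °C ⇒ hinge -0.080·(24.7−10) = -1.1760
  sulphur-dioxide contribution → 0.1184 μm/a
  chloride contribution → 1.047 μm/a
  total first-year rate 1.166 μm/a
Convert to mass loss: 1.166 μm/a × 8.96 g/cm³ = 10.44 g·m⁻²·a⁻¹

r_corr = 10.4 g·m⁻²·a⁻¹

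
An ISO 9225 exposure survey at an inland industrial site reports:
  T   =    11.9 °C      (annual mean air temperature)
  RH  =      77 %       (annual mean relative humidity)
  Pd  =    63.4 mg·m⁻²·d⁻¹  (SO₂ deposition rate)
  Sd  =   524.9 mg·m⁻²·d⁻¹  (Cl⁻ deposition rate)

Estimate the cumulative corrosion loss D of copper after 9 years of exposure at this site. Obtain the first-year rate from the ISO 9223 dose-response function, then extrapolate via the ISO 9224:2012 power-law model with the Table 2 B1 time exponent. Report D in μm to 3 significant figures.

copper: T>10 °C ⇒ hinge -0.080·(11.9−10) = -0.1520
  Pd branch = 0.0053·Pd^0.26·e^(0.059·RH+f) = 1.258 μm/a
  Cl⁻ term: 0.01025·524.9^0.27·exp(0.036·77+0.049·11.9) = 1.593
  r_corr = 1.258 + 1.593 = 2.851 μm/a
Long-term exponent b (ISO 9224 Table 2, B1) = 0.667
  D(9) = 2.851 × 9^0.667 = 2.851 × 4.33 = 12.35 μm

D(9) = 12.3 μm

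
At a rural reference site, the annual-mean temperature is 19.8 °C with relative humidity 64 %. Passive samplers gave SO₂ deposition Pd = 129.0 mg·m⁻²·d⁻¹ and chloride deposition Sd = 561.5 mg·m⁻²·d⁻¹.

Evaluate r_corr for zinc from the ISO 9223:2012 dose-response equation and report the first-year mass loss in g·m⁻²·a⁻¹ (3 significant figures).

r_corr = 48.8 g·m⁻²·a⁻¹

zinc: T>10 °C ⇒ hinge -0.071·(19.8−10) = -0.6958
  sulphur-dioxide contribution → 1.037 μm/a
  chloride contribution → 5.8 μm/a
  total first-year rate 6.837 μm/a
Convert to mass loss: 6.837 μm/a × 7.14 g/cm³ = 48.82 g·m⁻²·a⁻¹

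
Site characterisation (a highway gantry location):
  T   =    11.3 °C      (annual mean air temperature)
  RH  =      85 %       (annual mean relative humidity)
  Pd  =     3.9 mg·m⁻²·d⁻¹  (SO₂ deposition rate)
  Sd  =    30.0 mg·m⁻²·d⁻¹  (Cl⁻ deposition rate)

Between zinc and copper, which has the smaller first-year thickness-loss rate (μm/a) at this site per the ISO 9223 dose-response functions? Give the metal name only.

zinc: T>10 °C ⇒ hinge -0.071·(11.3−10) = -0.0923
  sulphur-dioxide contribution → 1.068 μm/a
  chloride contribution → 0.6273 μm/a
  ⇒ r_corr(zinc) = 1.696 μm/a
copper: f(T) = -0.080·(T−10) [T>10 °C] = -0.1040
  sulphur-dioxide contribution → 1.025 μm/a
  chloride contribution → 0.9527 μm/a
  ⇒ r_corr(copper) = 1.978 μm/a
Ordering by μm/a: copper (1.98) > zinc (1.7)

zinc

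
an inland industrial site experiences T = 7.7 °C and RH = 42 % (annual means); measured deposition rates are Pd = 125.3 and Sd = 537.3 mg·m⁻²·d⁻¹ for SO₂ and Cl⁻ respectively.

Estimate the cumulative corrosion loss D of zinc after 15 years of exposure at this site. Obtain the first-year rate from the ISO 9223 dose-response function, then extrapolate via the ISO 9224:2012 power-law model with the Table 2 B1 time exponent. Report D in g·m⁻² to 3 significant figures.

D(15) = 154 g·m⁻²

zinc: f(T) = +0.038·(T−10) [T≤10 °C] = -0.0874
  Pd branch = 0.0129·Pd^0.44·e^(0.046·RH+f) = 0.6836 μm/a
  Sd branch = 0.0175·Sd^0.57·e^(0.008·RH+0.085·T) = 1.696 μm/a
  r_corr = 0.6836 + 1.696 = 2.38 μm/a
Power-law: D(15) = r_corr · 15^0.813
  D(15) = 2.38 × 15^0.813 = 2.38 × 9.04 = 21.51 μm
  Mass loss = 21.51 μm × 7.14 g/cm³ = 153.6 g·m⁻²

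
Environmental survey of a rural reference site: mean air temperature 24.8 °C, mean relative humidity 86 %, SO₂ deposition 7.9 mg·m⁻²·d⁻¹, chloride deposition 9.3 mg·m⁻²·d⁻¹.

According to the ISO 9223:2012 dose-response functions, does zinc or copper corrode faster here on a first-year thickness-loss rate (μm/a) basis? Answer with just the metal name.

copper

zinc: temperature factor f = -0.071·(14.8) = -1.0508
  Pd branch = 0.0129·Pd^0.44·e^(0.046·RH+f) = 0.5851 μm/a
  Cl⁻ term: 0.0175·9.3^0.57·exp(0.008·86+0.085·24.8) = 1.022
  r_corr = 0.5851 + 1.022 = 1.607 μm/a
copper: T>10 °C ⇒ hinge -0.080·(24.8−10) = -1.1840
  SO₂ term: 0.0053·7.9^0.26·exp(0.059·86-1.1840) = 0.4437
  Cl⁻ term: 0.01025·9.3^0.27·exp(0.036·86+0.049·24.8) = 1.395
  sum: 0.4437 + 1.395 → r_corr = 1.839 μm/a
Ordering by μm/a: copper (1.84) > zinc (1.61)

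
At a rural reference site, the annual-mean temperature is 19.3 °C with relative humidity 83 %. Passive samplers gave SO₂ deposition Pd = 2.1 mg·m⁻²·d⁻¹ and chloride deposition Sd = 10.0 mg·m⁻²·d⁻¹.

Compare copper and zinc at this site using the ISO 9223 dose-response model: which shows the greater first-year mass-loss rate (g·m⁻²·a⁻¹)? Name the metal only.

copper: f(T) = -0.080·(T−10) [T>10 °C] = -0.7440
  SO₂ term: 0.0053·2.1^0.26·exp(0.059·83-0.7440) = 0.409
  Sd branch = 0.01025·Sd^0.27·e^(0.036·RH+0.049·T) = 0.9752 μm/a
  r_corr = 0.409 + 0.9752 = 1.384 μm/a
  mass loss = 1.384 μm/a × 8.96 g/cm³ = 12.4 g·m⁻²·a⁻¹
zinc: T>10 °C ⇒ hinge -0.071·(19.3−10) = -0.6603
  SO₂ term: 0.0129·2.1^0.44·exp(0.046·83-0.6603) = 0.4205
  Cl⁻ term: 0.0175·10.0^0.57·exp(0.008·83+0.085·19.3) = 0.6514
  sum: 0.4205 + 0.6514 → r_corr = 1.072 μm/a
  mass loss = 1.072 μm/a × 7.14 g/cm³ = 7.653 g·m⁻²·a⁻¹
Ordering by g·m⁻²·a⁻¹: copper (12.4) > zinc (7.65)

copper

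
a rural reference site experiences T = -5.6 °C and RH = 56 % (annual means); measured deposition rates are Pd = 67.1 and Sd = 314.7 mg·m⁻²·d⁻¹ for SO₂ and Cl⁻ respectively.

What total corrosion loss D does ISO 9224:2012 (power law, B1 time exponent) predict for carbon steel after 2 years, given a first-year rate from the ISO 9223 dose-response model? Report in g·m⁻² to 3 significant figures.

carbon steel: temperature factor f = +0.150·(-15.6) = -2.3400
  sulphur-dioxide contribution → 4.656 μm/a
  chloride contribution → 18.31 μm/a
  total first-year rate 22.96 μm/a
Long-term exponent b (ISO 9224 Table 2, B1) = 0.523
  D(2) = 22.96 × 2^0.523 = 22.96 × 1.437 = 33 μm
  Mass loss = 33 μm × 7.85 g/cm³ = 259 g·m⁻²

D(2) = 259 g·m⁻²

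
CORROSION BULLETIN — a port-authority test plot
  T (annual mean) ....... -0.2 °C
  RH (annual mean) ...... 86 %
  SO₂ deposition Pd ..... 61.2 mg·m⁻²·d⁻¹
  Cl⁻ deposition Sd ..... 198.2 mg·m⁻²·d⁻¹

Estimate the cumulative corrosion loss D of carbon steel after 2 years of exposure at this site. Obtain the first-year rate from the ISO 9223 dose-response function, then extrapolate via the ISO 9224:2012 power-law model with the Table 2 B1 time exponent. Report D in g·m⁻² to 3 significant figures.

carbon steel: temperature factor f = +0.150·(-10.2) = -1.5300
  sulphur-dioxide contribution → 18.18 μm/a
  chloride contribution → 45.9 μm/a
  total first-year rate 64.09 μm/a
Long-term exponent b (ISO 9224 Table 2, B1) = 0.523
  D(2) = 64.09 × 2^0.523 = 64.09 × 1.437 = 92.09 μm
  Mass loss = 92.09 μm × 7.85 g/cm³ = 722.9 g·m⁻²

D(2) = 723 g·m⁻²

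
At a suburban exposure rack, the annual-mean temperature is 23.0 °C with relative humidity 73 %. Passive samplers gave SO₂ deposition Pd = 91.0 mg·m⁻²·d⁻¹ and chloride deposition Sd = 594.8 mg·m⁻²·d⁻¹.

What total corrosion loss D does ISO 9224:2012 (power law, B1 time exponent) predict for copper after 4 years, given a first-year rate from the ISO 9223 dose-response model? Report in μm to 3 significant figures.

copper: temperature factor f = -0.080·(13.0) = -1.0400
  SO₂ term: 0.0053·91.0^0.26·exp(0.059·73-1.0400) = 0.4492
  Sd branch = 0.01025·Sd^0.27·e^(0.036·RH+0.049·T) = 2.458 μm/a
  r_corr = 0.4492 + 2.458 = 2.907 μm/a
Power-law: D(4) = r_corr · 4^0.667
  D(4) = 2.907 × 4^0.667 = 2.907 × 2.521 = 7.329 μm

D(4) = 7.33 μm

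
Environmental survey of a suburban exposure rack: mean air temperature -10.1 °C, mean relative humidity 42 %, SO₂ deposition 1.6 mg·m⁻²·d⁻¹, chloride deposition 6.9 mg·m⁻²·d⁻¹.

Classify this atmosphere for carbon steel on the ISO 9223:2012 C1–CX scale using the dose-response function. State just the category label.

C1

carbon steel: T≤10 °C ⇒ hinge +0.150·(-10.1−10) = -3.0150
  SO₂ term: 1.77·1.6^0.52·exp(0.02·42-3.0150) = 0.2568
  Cl⁻ term: 0.102·6.9^0.62·exp(0.033·42+0.04·-10.1) = 0.9019
  r_corr = 0.2568 + 0.9019 = 1.159 μm/a
ISO 9223 Table 2 (carbon steel): 0 < 1.16 ≤ 1.3 μm/a ⇒ C1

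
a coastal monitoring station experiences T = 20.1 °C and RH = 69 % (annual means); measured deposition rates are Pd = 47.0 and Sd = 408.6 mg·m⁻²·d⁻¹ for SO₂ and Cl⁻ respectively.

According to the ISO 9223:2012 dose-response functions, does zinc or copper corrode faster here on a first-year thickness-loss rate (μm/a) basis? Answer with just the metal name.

zinc: temperature factor f = -0.071·(10.1) = -0.7171
  SO₂ term: 0.0129·47.0^0.44·exp(0.046·69-0.7171) = 0.8191
  Cl⁻ term: 0.0175·408.6^0.57·exp(0.008·69+0.085·20.1) = 5.167
  r_corr = 0.8191 + 5.167 = 5.986 μm/a
copper: T>10 °C ⇒ hinge -0.080·(20.1−10) = -0.8080
  Pd branch = 0.0053·Pd^0.26·e^(0.059·RH+f) = 0.3768 μm/a
  Cl⁻ term: 0.01025·408.6^0.27·exp(0.036·69+0.049·20.1) = 1.668
  sum: 0.3768 + 1.668 → r_corr = 2.045 μm/a
Ordering by μm/a: zinc (5.99) > copper (2.05)

zinc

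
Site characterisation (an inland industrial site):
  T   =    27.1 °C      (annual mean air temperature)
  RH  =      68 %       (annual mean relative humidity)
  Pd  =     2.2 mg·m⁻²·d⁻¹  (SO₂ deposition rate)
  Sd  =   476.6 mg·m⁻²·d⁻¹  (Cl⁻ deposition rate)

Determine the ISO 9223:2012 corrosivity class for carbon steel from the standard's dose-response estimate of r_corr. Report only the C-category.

C5

carbon steel: f(T) = -0.054·(T−10) [T>10 °C] = -0.9234
  Pd branch = 1.77·Pd^0.52·e^(0.02·RH+f) = 4.127 μm/a
  Sd branch = 0.102·Sd^0.62·e^(0.033·RH+0.04·T) = 130.1 μm/a
  r_corr = 4.127 + 130.1 = 134.3 μm/a
134 μm/a falls in (80, 200] for carbon steel → category C5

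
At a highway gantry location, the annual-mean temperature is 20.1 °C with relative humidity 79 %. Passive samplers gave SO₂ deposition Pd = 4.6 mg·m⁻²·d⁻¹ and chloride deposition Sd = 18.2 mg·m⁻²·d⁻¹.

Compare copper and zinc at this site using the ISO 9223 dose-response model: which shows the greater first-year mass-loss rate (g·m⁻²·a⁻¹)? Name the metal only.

copper: T>10 °C ⇒ hinge -0.080·(20.1−10) = -0.8080
  Pd branch = 0.0053·Pd^0.26·e^(0.059·RH+f) = 0.3715 μm/a
  Cl⁻ term: 0.01025·18.2^0.27·exp(0.036·79+0.049·20.1) = 1.032
  sum: 0.3715 + 1.032 → r_corr = 1.404 μm/a
  mass loss = 1.404 μm/a × 8.96 g/cm³ = 12.58 g·m⁻²·a⁻¹
zinc: T>10 °C ⇒ hinge -0.071·(20.1−10) = -0.7171
  Pd branch = 0.0129·Pd^0.44·e^(0.046·RH+f) = 0.4667 μm/a
  Cl⁻ term: 0.0175·18.2^0.57·exp(0.008·79+0.085·20.1) = 0.95
  r_corr = 0.4667 + 0.95 = 1.417 μm/a
  mass loss = 1.417 μm/a × 7.14 g/cm³ = 10.12 g·m⁻²·a⁻¹
Ordering by g·m⁻²·a⁻¹: copper (12.6) > zinc (10.1)

copper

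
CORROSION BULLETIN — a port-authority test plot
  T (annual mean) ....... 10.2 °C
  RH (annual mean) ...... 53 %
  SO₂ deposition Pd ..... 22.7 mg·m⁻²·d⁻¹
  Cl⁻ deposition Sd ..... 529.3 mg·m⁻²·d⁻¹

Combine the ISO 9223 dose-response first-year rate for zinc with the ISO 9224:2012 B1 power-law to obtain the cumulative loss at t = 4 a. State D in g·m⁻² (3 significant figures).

D(4) = 62.7 g·m⁻²

zinc: temperature factor f = -0.071·(0.2) = -0.0142
  SO₂ term: 0.0129·22.7^0.44·exp(0.046·53-0.0142) = 0.5753
  Sd branch = 0.0175·Sd^0.57·e^(0.008·RH+0.085·T) = 2.271 μm/a
  sum: 0.5753 + 2.271 → r_corr = 2.846 μm/a
Long-term exponent b (ISO 9224 Table 2, B1) = 0.813
  D(4) = 2.846 × 4^0.813 = 2.846 × 3.087 = 8.785 μm
  Mass loss = 8.785 μm × 7.14 g/cm³ = 62.73 g·m⁻²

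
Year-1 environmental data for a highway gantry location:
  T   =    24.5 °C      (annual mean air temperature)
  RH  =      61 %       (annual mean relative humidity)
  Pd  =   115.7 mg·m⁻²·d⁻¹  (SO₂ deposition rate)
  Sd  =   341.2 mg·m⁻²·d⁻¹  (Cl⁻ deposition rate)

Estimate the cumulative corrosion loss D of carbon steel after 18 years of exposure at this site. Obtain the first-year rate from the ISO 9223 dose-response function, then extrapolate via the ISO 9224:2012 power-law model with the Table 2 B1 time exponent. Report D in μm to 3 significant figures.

carbon steel: T>10 °C ⇒ hinge -0.054·(24.5−10) = -0.7830
  Pd branch = 1.77·Pd^0.52·e^(0.02·RH+f) = 32.41 μm/a
  Cl⁻ term: 0.102·341.2^0.62·exp(0.033·61+0.04·24.5) = 75.67
  r_corr = 32.41 + 75.67 = 108.1 μm/a
ISO 9224: D(t) = r_corr · t^b with b = 0.523 (carbon steel, B1)
  D(18) = 108.1 × 18^0.523 = 108.1 × 4.534 = 490.1 μm

D(18) = 490 μm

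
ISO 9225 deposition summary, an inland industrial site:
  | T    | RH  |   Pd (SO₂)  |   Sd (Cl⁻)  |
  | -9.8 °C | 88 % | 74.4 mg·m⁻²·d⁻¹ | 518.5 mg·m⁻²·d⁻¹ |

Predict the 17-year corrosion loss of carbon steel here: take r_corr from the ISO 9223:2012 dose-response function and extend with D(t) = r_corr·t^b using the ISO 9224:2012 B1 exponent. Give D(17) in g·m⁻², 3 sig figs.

carbon steel: f(T) = +0.150·(T−10) [T≤10 °C] = -2.9700
  Pd branch = 1.77·Pd^0.52·e^(0.02·RH+f) = 4.962 μm/a
  Cl⁻ term: 0.102·518.5^0.62·exp(0.033·88+0.04·-9.8) = 60.63
  sum: 4.962 + 60.63 → r_corr = 65.59 μm/a
Power-law: D(17) = r_corr · 17^0.523
  D(17) = 65.59 × 17^0.523 = 65.59 × 4.401 = 288.7 μm
  Mass loss = 288.7 μm × 7.85 g/cm³ = 2266 g·m⁻²

D(17) = 2.27e+03 g·m⁻²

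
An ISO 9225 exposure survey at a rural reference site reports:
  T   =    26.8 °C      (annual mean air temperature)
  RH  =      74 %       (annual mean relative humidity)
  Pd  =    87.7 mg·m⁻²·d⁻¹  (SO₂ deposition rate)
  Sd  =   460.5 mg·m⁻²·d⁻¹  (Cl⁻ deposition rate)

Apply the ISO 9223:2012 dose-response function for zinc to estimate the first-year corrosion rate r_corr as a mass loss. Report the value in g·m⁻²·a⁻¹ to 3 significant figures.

r_corr = 78.7 g·m⁻²·a⁻¹

zinc: f(T) = -0.071·(T−10) [T>10 °C] = -1.1928
  sulphur-dioxide contribution → 0.843 μm/a
  chloride contribution → 10.17 μm/a
  ⇒ r_corr(zinc) = 11.02 μm/a
Convert to mass loss: 11.02 μm/a × 7.14 g/cm³ = 78.66 g·m⁻²·a⁻¹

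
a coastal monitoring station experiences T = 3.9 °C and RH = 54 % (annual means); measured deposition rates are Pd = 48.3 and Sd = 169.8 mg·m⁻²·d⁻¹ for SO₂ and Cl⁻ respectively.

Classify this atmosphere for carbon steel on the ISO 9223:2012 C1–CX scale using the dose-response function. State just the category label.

carbon steel: f(T) = +0.150·(T−10) [T≤10 °C] = -0.9150
  Pd branch = 1.77·Pd^0.52·e^(0.02·RH+f) = 15.68 μm/a
  Cl⁻ term: 0.102·169.8^0.62·exp(0.033·54+0.04·3.9) = 17.09
  sum: 15.68 + 17.09 → r_corr = 32.77 μm/a
32.8 μm/a falls in (25, 50] for carbon steel → category C3

C3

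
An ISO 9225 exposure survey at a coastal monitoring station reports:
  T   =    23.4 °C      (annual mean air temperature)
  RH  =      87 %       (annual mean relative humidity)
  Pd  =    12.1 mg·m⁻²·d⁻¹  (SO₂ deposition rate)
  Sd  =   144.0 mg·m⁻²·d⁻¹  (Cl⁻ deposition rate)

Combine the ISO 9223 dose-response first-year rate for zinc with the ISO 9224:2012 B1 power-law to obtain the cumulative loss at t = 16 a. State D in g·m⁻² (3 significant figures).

D(16) = 352 g·m⁻²

zinc: T>10 °C ⇒ hinge -0.071·(23.4−10) = -0.9514
  sulphur-dioxide contribution → 0.8163 μm/a
  chloride contribution → 4.359 μm/a
  ⇒ r_corr(zinc) = 5.175 μm/a
Power-law: D(16) = r_corr · 16^0.813
  D(16) = 5.175 × 16^0.813 = 5.175 × 9.527 = 49.3 μm
  Mass loss = 49.3 μm × 7.14 g/cm³ = 352 g·m⁻²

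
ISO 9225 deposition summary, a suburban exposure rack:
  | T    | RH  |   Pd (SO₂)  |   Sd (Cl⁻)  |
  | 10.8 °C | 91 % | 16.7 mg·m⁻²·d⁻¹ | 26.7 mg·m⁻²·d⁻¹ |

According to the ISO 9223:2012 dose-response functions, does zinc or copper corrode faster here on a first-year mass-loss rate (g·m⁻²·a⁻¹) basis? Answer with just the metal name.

copper

zinc: f(T) = -0.071·(T−10) [T>10 °C] = -0.0568
  sulphur-dioxide contribution → 2.766 μm/a
  chloride contribution → 0.5902 μm/a
  total first-year rate 3.356 μm/a
  mass loss = 3.356 μm/a × 7.14 g/cm³ = 23.96 g·m⁻²·a⁻¹
copper: temperature factor f = -0.080·(0.8) = -0.0640
  sulphur-dioxide contribution → 2.219 μm/a
  chloride contribution → 1.118 μm/a
  total first-year rate 3.337 μm/a
  mass loss = 3.337 μm/a × 8.96 g/cm³ = 29.9 g·m⁻²·a⁻¹
Ordering by g·m⁻²·a⁻¹: copper (29.9) > zinc (24)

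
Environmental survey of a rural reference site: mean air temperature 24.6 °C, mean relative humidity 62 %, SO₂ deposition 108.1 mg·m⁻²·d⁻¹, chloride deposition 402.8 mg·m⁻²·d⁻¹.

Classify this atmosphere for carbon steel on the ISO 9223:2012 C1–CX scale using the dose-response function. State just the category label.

carbon steel: T>10 °C ⇒ hinge -0.054·(24.6−10) = -0.7884
  SO₂ term: 1.77·108.1^0.52·exp(0.02·62-0.7884) = 31.75
  Cl⁻ term: 0.102·402.8^0.62·exp(0.033·62+0.04·24.6) = 87.03
  r_corr = 31.75 + 87.03 = 118.8 μm/a
Category bounds: 80…200 μm/a bracket r_corr ⇒ C5

C5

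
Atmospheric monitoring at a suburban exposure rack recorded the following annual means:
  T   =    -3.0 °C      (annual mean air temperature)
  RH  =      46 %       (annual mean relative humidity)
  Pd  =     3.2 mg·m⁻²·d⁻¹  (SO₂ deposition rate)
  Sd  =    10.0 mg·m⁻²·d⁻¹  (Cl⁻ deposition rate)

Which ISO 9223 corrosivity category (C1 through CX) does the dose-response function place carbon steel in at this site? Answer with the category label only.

C2

carbon steel: temperature factor f = +0.150·(-13.0) = -1.9500
  Pd branch = 1.77·Pd^0.52·e^(0.02·RH+f) = 1.157 μm/a
  Cl⁻ term: 0.102·10.0^0.62·exp(0.033·46+0.04·-3.0) = 1.721
  sum: 1.157 + 1.721 → r_corr = 2.878 μm/a
2.88 μm/a falls in (1.3, 25] for carbon steel → category C2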